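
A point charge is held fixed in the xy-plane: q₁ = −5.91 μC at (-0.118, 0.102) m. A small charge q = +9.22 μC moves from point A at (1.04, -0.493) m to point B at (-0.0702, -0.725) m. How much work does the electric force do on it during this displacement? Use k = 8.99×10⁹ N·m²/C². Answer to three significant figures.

The work done by the electric force is W_field = −ΔU = −q(V_B − V_A) = q(V_A − V_B).
At A: distance to the source charge is 1.30 m; V_A = kq₁/r = -4.08×10⁴ V.
At B: distance to the source charge is 0.828 m; V_B = kq₁/r = -6.41×10⁴ V.
ΔV = V_B − V_A = -2.33×10⁴ V.
W_field = −qΔV = −(9.22×10⁻⁶ C)(-2.33×10⁴ V) = 0.215 J.

0.215 J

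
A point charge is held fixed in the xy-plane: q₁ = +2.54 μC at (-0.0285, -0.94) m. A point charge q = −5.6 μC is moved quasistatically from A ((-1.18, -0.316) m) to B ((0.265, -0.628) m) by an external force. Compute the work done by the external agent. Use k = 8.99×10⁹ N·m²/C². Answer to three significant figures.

-0.201 J

For quasistatic motion the external work equals the change in potential energy: W_ext = qΔV = q(V_B − V_A).
At A: distance to the source charge is 1.31 m; V_A = kq₁/r = 1.74×10⁴ V.
At B: distance to the source charge is 0.428 m; V_B = kq₁/r = 5.33×10⁴ V.
ΔV = V_B − V_A = 3.59×10⁴ V.
W_ext = qΔV = (-5.60×10⁻⁶ C)(3.59×10⁴ V) = -0.201 J.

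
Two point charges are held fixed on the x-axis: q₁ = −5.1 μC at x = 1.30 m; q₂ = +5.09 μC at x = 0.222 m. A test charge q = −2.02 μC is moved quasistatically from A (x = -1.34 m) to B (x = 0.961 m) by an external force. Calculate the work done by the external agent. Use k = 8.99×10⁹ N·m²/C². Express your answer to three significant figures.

0.172 J

For quasistatic motion the external work equals the change in potential energy: W_ext = qΔV = q(V_B − V_A).
At A: distances to the source charges are 2.64 m, 1.56 m; V_A = Σ kqᵢ/rᵢ = 1.19×10⁴ V.
At B: distances to the source charges are 0.339 m, 0.739 m; V_B = Σ kqᵢ/rᵢ = -7.33×10⁴ V.
ΔV = V_B − V_A = -8.53×10⁴ V.
W_ext = qΔV = (-2.02×10⁻⁶ C)(-8.53×10⁴ V) = 0.172 J.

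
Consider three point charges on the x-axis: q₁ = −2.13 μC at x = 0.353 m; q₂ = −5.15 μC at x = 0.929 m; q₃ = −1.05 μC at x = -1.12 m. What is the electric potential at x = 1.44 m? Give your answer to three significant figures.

Electric potential is a scalar, so the contributions from each charge add algebraically: V = Σ kqᵢ/rᵢ.
Distances from the field point to each charge: r₁ = 1.09 m, r₂ = 0.511 m, r₃ = 2.56 m.
V = k[(-2.13×10⁻⁶)/(1.09) + (-5.15×10⁻⁶)/(0.511) + (-1.05×10⁻⁶)/(2.56)] = -1.12×10⁵ V.

-1.12×10⁵ V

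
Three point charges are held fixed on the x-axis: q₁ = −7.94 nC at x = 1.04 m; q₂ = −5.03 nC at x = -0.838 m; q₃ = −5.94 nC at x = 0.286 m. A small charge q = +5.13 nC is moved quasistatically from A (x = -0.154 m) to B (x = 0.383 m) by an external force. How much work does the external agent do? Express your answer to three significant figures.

For quasistatic motion the external work equals the change in potential energy: W_ext = qΔV = q(V_B − V_A).
At A: distances to the source charges are 1.19 m, 0.684 m, 0.440 m; V_A = Σ kqᵢ/rᵢ = -247 V.
At B: distances to the source charges are 0.657 m, 1.22 m, 0.0970 m; V_B = Σ kqᵢ/rᵢ = -696 V.
ΔV = V_B − V_A = -449 V.
W_ext = qΔV = (5.13×10⁻⁹ C)(-449 V) = -2.30×10⁻⁶ J.

-2.30×10⁻⁶ J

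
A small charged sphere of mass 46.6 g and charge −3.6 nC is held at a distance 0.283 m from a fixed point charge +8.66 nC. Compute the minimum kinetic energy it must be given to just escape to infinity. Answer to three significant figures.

9.90×10⁻⁷ J

To just escape, total mechanical energy must reach zero at infinity: ½mv²_min + U = 0, so ½mv²_min = −U = |kQq|/r.
|U| = |kQq|/r = (8.99×10⁹ N·m²/C²)(8.66×10⁻⁹)(3.60×10⁻⁹)/(0.283) = 9.90×10⁻⁷ J.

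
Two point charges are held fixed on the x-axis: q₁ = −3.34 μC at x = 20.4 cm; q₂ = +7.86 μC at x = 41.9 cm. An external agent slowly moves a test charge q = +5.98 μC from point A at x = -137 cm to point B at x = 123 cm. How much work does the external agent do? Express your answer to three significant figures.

For quasistatic motion the external work equals the change in potential energy: W_ext = qΔV = q(V_B − V_A).
At A: distances to the source charges are 1.57 m, 1.79 m; V_A = Σ kqᵢ/rᵢ = 2.04×10⁴ V.
At B: distances to the source charges are 1.03 m, 0.811 m; V_B = Σ kqᵢ/rᵢ = 5.79×10⁴ V.
ΔV = V_B − V_A = 3.74×10⁴ V.
W_ext = qΔV = (5.98×10⁻⁶ C)(3.74×10⁴ V) = 0.224 J.

0.224 J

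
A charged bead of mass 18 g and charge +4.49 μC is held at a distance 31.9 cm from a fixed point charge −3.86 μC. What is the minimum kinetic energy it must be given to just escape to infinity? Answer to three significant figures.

To just escape, total mechanical energy must reach zero at infinity: ½mv²_min + U = 0, so ½mv²_min = −U = |kQq|/r.
|U| = |kQq|/r = (8.99×10⁹ N·m²/C²)(3.86×10⁻⁶)(4.49×10⁻⁶)/(0.319) = 0.488 J.

0.488 J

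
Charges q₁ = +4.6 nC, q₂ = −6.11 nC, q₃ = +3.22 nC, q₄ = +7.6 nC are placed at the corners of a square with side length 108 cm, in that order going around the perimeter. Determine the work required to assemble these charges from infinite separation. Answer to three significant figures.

The work to assemble the configuration equals its total potential energy, U = Σ kqᵢqⱼ/rᵢⱼ over all pairs.
The four side pairs have separation 1.08 m and the two diagonal pairs 1.53 m.
Summing all 6 pair terms gives U = -8.91×10⁻⁸ J.

-8.91×10⁻⁸ J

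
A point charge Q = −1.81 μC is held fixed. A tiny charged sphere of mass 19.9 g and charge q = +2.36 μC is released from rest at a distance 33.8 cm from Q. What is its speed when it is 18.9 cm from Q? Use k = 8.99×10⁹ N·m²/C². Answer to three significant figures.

Only the electrostatic force acts, so mechanical energy is conserved: ½mv² = U₁ − U₂ = kQq(1/r₁ − 1/r₂).
U₁ − U₂ = (8.99×10⁹ N·m²/C²)(-1.81×10⁻⁶ C)(2.36×10⁻⁶ C)(1/0.338 − 1/0.189) = 0.0896 J.
v = √(2·0.0896/0.0199) = 3.00 m/s.

3.00 m/s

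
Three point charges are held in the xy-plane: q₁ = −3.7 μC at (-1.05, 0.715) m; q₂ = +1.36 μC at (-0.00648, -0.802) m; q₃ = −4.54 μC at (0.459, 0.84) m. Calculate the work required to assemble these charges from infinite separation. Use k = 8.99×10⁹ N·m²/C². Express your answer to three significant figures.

The work to assemble the configuration equals its total potential energy, U = Σ kqᵢqⱼ/rᵢⱼ over all pairs.
Pair separations: r₁₂ = 1.84 m, r₁₃ = 1.51 m, r₂₃ = 1.71 m.
U = (-0.0246) + (0.0997) + (-0.0325) = 0.0426 J.

0.0426 J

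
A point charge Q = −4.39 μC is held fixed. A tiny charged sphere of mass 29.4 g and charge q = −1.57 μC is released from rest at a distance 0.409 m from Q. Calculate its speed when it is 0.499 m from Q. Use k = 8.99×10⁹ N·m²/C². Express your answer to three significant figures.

1.36 m/s

Only the electrostatic force acts, so mechanical energy is conserved: ½mv² = U₁ − U₂ = kQq(1/r₁ − 1/r₂).
U₁ − U₂ = (8.99×10⁹ N·m²/C²)(-4.39×10⁻⁶ C)(-1.57×10⁻⁶ C)(1/0.409 − 1/0.499) = 0.0273 J.
v = √(2·0.0273/0.0294) = 1.36 m/s.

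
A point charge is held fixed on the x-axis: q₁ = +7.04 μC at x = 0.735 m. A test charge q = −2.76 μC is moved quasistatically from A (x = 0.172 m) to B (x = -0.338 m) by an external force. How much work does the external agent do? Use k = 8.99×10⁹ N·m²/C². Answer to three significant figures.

For quasistatic motion the external work equals the change in potential energy: W_ext = qΔV = q(V_B − V_A).
At A: distance to the source charge is 0.563 m; V_A = kq₁/r = 1.12×10⁵ V.
At B: distance to the source charge is 1.07 m; V_B = kq₁/r = 5.90×10⁴ V.
ΔV = V_B − V_A = -5.34×10⁴ V.
W_ext = qΔV = (-2.76×10⁻⁶ C)(-5.34×10⁴ V) = 0.147 J.

0.147 J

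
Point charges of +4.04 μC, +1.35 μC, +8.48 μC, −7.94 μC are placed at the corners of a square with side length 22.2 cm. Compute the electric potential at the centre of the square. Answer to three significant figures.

Electric potential is a scalar, so the contributions from each charge add algebraically: V = Σ kqᵢ/rᵢ.
The distance from each corner to the centre is a√2/2 = 0.157 m.
V = k[(4.04×10⁻⁶)/(0.157) + (1.35×10⁻⁶)/(0.157) + (8.48×10⁻⁶)/(0.157) + (-7.94×10⁻⁶)/(0.157)] = 3.40×10⁵ V.

3.40×10⁵ V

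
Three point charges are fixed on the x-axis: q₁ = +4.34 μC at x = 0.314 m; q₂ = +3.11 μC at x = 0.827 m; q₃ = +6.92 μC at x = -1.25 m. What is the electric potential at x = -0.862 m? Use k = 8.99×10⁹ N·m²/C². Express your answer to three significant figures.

2.10×10⁵ V

Electric potential is a scalar, so the contributions from each charge add algebraically: V = Σ kqᵢ/rᵢ.
Distances from the field point to each charge: r₁ = 1.18 m, r₂ = 1.69 m, r₃ = 0.388 m.
V = k[(4.34×10⁻⁶)/(1.18) + (3.11×10⁻⁶)/(1.69) + (6.92×10⁻⁶)/(0.388)] = 2.10×10⁵ V.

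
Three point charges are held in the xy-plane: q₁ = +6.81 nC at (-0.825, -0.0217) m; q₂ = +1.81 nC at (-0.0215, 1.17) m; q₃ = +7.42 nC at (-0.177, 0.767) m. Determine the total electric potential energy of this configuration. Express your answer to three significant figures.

8.02×10⁻⁷ J

The assembly work is the sum of pairwise potential energies, U = Σ_{i<j} kqᵢqⱼ/rᵢⱼ.
Pair separations: r₁₂ = 1.44 m, r₁₃ = 1.02 m, r₂₃ = 0.432 m.
U = (7.71×10⁻⁸) + (4.45×10⁻⁷) + (2.80×10⁻⁷) = 8.02×10⁻⁷ J.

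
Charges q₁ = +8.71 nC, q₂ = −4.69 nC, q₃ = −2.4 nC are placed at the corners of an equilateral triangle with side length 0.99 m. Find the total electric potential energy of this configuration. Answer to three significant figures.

-4.59×10⁻⁷ J

The assembly work is the sum of pairwise potential energies, U = Σ_{i<j} kqᵢqⱼ/rᵢⱼ.
All three pair separations equal the side length, 0.990 m.
U = (-3.71×10⁻⁷) + (-1.90×10⁻⁷) + (1.02×10⁻⁷) = -4.59×10⁻⁷ J.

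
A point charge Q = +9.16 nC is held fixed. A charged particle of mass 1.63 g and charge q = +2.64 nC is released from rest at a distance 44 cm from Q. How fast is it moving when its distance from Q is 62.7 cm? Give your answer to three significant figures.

Only the electrostatic force acts, so mechanical energy is conserved: ½mv² = U₁ − U₂ = kQq(1/r₁ − 1/r₂).
U₁ − U₂ = (8.99×10⁹ N·m²/C²)(9.16×10⁻⁹ C)(2.64×10⁻⁹ C)(1/0.440 − 1/0.627) = 1.47×10⁻⁷ J.
v = √(2·1.47×10⁻⁷/1.63×10⁻³) = 0.0134 m/s.

0.0134 m/s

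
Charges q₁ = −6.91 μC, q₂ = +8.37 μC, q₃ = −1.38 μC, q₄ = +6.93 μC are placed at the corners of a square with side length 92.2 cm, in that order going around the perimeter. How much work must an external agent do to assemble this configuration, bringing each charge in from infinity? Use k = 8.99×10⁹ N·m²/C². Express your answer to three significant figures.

-0.771 J

The work to assemble the configuration equals its total potential energy, U = Σ kqᵢqⱼ/rᵢⱼ over all pairs.
The four side pairs have separation 0.922 m and the two diagonal pairs 1.30 m.
Summing all 6 pair terms gives U = -0.771 J.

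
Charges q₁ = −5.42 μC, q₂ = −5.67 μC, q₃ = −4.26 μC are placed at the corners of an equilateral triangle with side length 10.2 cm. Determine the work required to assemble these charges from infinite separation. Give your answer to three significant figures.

The work to assemble the configuration equals its total potential energy, U = Σ kqᵢqⱼ/rᵢⱼ over all pairs.
All three pair separations equal the side length, 0.102 m.
U = (2.71) + (2.04) + (2.13) = 6.87 J.

6.87 J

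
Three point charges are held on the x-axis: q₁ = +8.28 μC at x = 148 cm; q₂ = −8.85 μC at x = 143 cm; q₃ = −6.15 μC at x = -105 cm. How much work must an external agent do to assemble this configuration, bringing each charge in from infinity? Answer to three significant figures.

-13.2 J

The work to assemble the configuration equals its total potential energy, U = Σ kqᵢqⱼ/rᵢⱼ over all pairs.
Pair separations: r₁₂ = 0.0500 m, r₁₃ = 2.53 m, r₂₃ = 2.48 m.
U = (-13.2) + (-0.181) + (0.197) = -13.2 J.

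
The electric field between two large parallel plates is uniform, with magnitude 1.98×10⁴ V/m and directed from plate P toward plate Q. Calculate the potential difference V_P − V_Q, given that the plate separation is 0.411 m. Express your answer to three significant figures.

In a uniform field, potential decreases in the direction of E: ΔV = −E·d for a displacement d parallel to E.
Going from Q to P is a displacement of 0.411 m opposite to the field, so V_P − V_Q = +Ed = 8140 V.

8140 V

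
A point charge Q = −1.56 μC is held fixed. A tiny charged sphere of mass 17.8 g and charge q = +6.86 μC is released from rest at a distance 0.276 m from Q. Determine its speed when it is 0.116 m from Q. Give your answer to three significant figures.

7.35 m/s

Only the electrostatic force acts, so mechanical energy is conserved: ½mv² = U₁ − U₂ = kQq(1/r₁ − 1/r₂).
U₁ − U₂ = (8.99×10⁹ N·m²/C²)(-1.56×10⁻⁶ C)(6.86×10⁻⁶ C)(1/0.276 − 1/0.116) = 0.481 J.
v = √(2·0.481/0.0178) = 7.35 m/s.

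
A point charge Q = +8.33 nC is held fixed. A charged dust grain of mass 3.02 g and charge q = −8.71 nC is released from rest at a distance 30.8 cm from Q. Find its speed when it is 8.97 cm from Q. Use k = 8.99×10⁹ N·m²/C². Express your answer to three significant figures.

Only the electrostatic force acts, so mechanical energy is conserved: ½mv² = U₁ − U₂ = kQq(1/r₁ − 1/r₂).
U₁ − U₂ = (8.99×10⁹ N·m²/C²)(8.33×10⁻⁹ C)(-8.71×10⁻⁹ C)(1/0.308 − 1/0.0897) = 5.15×10⁻⁶ J.
v = √(2·5.15×10⁻⁶/3.02×10⁻³) = 0.0584 m/s.

0.0584 m/s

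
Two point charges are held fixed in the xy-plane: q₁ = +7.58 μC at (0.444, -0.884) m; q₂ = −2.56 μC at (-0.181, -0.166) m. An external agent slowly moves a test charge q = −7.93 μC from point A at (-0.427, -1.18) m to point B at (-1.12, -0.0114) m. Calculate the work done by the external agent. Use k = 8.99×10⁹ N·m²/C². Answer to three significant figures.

For quasistatic motion the external work equals the change in potential energy: W_ext = qΔV = q(V_B − V_A).
At A: distances to the source charges are 0.920 m, 1.04 m; V_A = Σ kqᵢ/rᵢ = 5.20×10⁴ V.
At B: distances to the source charges are 1.79 m, 0.952 m; V_B = Σ kqᵢ/rᵢ = 1.39×10⁴ V.
ΔV = V_B − V_A = -3.82×10⁴ V.
W_ext = qΔV = (-7.93×10⁻⁶ C)(-3.82×10⁴ V) = 0.303 J.

0.303 J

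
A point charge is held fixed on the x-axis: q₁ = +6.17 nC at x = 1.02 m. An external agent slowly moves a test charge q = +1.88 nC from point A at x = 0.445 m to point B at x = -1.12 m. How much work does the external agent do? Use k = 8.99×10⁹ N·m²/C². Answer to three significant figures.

-1.33×10⁻⁷ J

For quasistatic motion the external work equals the change in potential energy: W_ext = qΔV = q(V_B − V_A).
At A: distance to the source charge is 0.575 m; V_A = kq₁/r = 96.5 V.
At B: distance to the source charge is 2.14 m; V_B = kq₁/r = 25.9 V.
ΔV = V_B − V_A = -70.5 V.
W_ext = qΔV = (1.88×10⁻⁹ C)(-70.5 V) = -1.33×10⁻⁷ J.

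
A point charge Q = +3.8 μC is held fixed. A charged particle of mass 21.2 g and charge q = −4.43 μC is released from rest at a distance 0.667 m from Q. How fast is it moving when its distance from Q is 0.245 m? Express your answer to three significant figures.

Only the electrostatic force acts, so mechanical energy is conserved: ½mv² = U₁ − U₂ = kQq(1/r₁ − 1/r₂).
U₁ − U₂ = (8.99×10⁹ N·m²/C²)(3.80×10⁻⁶ C)(-4.43×10⁻⁶ C)(1/0.667 − 1/0.245) = 0.391 J.
v = √(2·0.391/0.0212) = 6.07 m/s.

6.07 m/s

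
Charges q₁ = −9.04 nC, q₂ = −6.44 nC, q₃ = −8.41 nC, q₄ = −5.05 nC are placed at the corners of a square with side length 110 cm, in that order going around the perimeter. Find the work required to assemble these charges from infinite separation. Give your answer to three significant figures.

2.27×10⁻⁶ J

The work to assemble the configuration equals its total potential energy, U = Σ kqᵢqⱼ/rᵢⱼ over all pairs.
The four side pairs have separation 1.10 m and the two diagonal pairs 1.56 m.
Summing all 6 pair terms gives U = 2.27×10⁻⁶ J.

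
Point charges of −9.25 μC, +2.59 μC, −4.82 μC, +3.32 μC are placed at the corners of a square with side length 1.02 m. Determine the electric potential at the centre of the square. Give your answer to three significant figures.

-1.02×10⁵ V

The total potential is the scalar sum of each charge's contribution, V = Σ kqᵢ/rᵢ.
The distance from each corner to the centre is a√2/2 = 0.721 m.
V = k[(-9.25×10⁻⁶)/(0.721) + (2.59×10⁻⁶)/(0.721) + (-4.82×10⁻⁶)/(0.721) + (3.32×10⁻⁶)/(0.721)] = -1.02×10⁵ V.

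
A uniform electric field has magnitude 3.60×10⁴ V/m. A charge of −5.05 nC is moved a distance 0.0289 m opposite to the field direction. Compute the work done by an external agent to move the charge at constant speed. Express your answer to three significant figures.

-5.25×10⁻⁶ J

The potential change for a displacement 0.0289 m opposite to the field direction is ΔV = +Ed = 1040 V.
W_ext = qΔV = -5.25×10⁻⁶ J.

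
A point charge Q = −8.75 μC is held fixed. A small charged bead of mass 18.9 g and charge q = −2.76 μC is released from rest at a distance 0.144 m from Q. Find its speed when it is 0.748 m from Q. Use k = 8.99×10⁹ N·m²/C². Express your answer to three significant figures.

11.4 m/s

Only the electrostatic force acts, so mechanical energy is conserved: ½mv² = U₁ − U₂ = kQq(1/r₁ − 1/r₂).
U₁ − U₂ = (8.99×10⁹ N·m²/C²)(-8.75×10⁻⁶ C)(-2.76×10⁻⁶ C)(1/0.144 − 1/0.748) = 1.22 J.
v = √(2·1.22/0.0189) = 11.4 m/s.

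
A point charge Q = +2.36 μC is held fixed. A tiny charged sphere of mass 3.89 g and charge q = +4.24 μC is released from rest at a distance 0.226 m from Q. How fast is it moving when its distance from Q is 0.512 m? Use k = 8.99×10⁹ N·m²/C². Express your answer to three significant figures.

10.7 m/s

Only the electrostatic force acts, so mechanical energy is conserved: ½mv² = U₁ − U₂ = kQq(1/r₁ − 1/r₂).
U₁ − U₂ = (8.99×10⁹ N·m²/C²)(2.36×10⁻⁶ C)(4.24×10⁻⁶ C)(1/0.226 − 1/0.512) = 0.222 J.
v = √(2·0.222/3.89×10⁻³) = 10.7 m/s.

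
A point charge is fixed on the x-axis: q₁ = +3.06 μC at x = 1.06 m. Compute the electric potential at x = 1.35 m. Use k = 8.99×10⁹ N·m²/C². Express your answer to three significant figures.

9.49×10⁴ V

The total potential is the scalar sum of each charge's contribution, V = Σ kqᵢ/rᵢ.
V = k[(3.06×10⁻⁶)/(0.290)] = 9.49×10⁴ V.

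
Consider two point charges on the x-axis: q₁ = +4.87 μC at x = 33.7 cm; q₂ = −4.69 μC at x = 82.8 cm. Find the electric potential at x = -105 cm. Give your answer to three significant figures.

9110 V

The total potential is the scalar sum of each charge's contribution, V = Σ kqᵢ/rᵢ.
Distances from the field point to each charge: r₁ = 1.39 m, r₂ = 1.88 m.
V = k[(4.87×10⁻⁶)/(1.39) + (-4.69×10⁻⁶)/(1.88)] = 9110 V.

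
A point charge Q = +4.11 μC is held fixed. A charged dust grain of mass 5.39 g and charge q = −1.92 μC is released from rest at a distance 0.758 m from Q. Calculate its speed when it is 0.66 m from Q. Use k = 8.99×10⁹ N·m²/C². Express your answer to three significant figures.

2.27 m/s

Only the electrostatic force acts, so mechanical energy is conserved: ½mv² = U₁ − U₂ = kQq(1/r₁ − 1/r₂).
U₁ − U₂ = (8.99×10⁹ N·m²/C²)(4.11×10⁻⁶ C)(-1.92×10⁻⁶ C)(1/0.758 − 1/0.660) = 0.0139 J.
v = √(2·0.0139/5.39×10⁻³) = 2.27 m/s.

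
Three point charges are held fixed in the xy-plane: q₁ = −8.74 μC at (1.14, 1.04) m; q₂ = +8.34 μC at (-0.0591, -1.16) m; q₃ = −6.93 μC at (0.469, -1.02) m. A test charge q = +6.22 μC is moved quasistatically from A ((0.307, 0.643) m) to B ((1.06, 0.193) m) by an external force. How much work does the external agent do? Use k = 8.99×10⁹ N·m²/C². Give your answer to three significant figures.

-0.0880 J

For quasistatic motion the external work equals the change in potential energy: W_ext = qΔV = q(V_B − V_A).
At A: distances to the source charges are 0.923 m, 1.84 m, 1.67 m; V_A = Σ kqᵢ/rᵢ = -8.17×10⁴ V.
At B: distances to the source charges are 0.851 m, 1.76 m, 1.35 m; V_B = Σ kqᵢ/rᵢ = -9.58×10⁴ V.
ΔV = V_B − V_A = -1.41×10⁴ V.
W_ext = qΔV = (6.22×10⁻⁶ C)(-1.41×10⁴ V) = -0.0880 J.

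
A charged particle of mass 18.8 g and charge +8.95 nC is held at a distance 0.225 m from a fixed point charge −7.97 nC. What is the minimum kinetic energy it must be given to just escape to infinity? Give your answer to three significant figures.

2.85×10⁻⁶ J

To just escape, total mechanical energy must reach zero at infinity: ½mv²_min + U = 0, so ½mv²_min = −U = |kQq|/r.
|U| = |kQq|/r = (8.99×10⁹ N·m²/C²)(7.97×10⁻⁹)(8.95×10⁻⁹)/(0.225) = 2.85×10⁻⁶ J.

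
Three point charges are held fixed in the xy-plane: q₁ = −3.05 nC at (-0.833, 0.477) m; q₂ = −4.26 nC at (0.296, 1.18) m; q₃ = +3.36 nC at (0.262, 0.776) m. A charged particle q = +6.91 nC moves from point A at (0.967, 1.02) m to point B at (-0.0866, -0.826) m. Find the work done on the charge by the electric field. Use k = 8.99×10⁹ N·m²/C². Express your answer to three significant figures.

The work done by the electric force is W_field = −ΔU = −q(V_B − V_A) = q(V_A − V_B).
At A: distances to the source charges are 1.88 m, 0.690 m, 0.746 m; V_A = Σ kqᵢ/rᵢ = -29.6 V.
At B: distances to the source charges are 1.50 m, 2.04 m, 1.64 m; V_B = Σ kqᵢ/rᵢ = -18.6 V.
ΔV = V_B − V_A = 11.0 V.
W_field = −qΔV = −(6.91×10⁻⁹ C)(11.0 V) = -7.62×10⁻⁸ J.

-7.62×10⁻⁸ J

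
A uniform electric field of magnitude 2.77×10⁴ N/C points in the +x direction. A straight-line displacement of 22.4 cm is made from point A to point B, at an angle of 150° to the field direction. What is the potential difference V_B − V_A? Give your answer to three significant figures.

5370 V

Only the component of displacement along E changes the potential: ΔV = −E·d·cosθ.
ΔV = −(2.77×10⁴ V/m)(0.224 m)cos150° = 5370 V.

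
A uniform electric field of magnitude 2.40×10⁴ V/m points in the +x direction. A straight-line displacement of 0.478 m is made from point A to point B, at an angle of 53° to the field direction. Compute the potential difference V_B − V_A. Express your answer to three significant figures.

-6900 V

Only the component of displacement along E changes the potential: ΔV = −E·d·cosθ.
ΔV = −(2.40×10⁴ V/m)(0.478 m)cos53° = -6900 V.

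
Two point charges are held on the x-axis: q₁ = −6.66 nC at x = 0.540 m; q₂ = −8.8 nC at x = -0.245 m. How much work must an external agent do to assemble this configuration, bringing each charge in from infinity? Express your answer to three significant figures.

6.71×10⁻⁷ J

The assembly work is the sum of pairwise potential energies, U = Σ_{i<j} kqᵢqⱼ/rᵢⱼ.
Pair separations: r₁₂ = 0.785 m.
U = (6.71×10⁻⁷) = 6.71×10⁻⁷ J.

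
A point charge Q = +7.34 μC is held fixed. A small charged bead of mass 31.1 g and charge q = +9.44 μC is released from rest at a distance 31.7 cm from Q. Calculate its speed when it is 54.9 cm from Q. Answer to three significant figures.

7.31 m/s

Only the electrostatic force acts, so mechanical energy is conserved: ½mv² = U₁ − U₂ = kQq(1/r₁ − 1/r₂).
U₁ − U₂ = (8.99×10⁹ N·m²/C²)(7.34×10⁻⁶ C)(9.44×10⁻⁶ C)(1/0.317 − 1/0.549) = 0.830 J.
v = √(2·0.830/0.0311) = 7.31 m/s.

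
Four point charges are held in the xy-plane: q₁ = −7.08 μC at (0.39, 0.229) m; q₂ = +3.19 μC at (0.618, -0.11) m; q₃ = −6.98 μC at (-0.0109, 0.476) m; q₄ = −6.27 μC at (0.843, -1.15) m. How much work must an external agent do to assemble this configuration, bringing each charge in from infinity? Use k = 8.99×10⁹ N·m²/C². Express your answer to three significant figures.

The assembly work is the sum of pairwise potential energies, U = Σ_{i<j} kqᵢqⱼ/rᵢⱼ.
Pair separations: r₁₂ = 0.409 m, r₁₃ = 0.471 m, r₁₄ = 1.45 m, r₂₃ = 0.860 m, r₂₄ = 1.06 m, r₃₄ = 1.84 m.
Summing all 6 pair terms gives U = 0.534 J.

0.534 J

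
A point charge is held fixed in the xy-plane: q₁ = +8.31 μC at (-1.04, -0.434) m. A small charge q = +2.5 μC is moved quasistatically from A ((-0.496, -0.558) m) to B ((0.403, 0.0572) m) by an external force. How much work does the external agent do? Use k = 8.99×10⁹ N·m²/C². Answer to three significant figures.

-0.212 J

For quasistatic motion the external work equals the change in potential energy: W_ext = qΔV = q(V_B − V_A).
At A: distance to the source charge is 0.558 m; V_A = kq₁/r = 1.34×10⁵ V.
At B: distance to the source charge is 1.52 m; V_B = kq₁/r = 4.90×10⁴ V.
ΔV = V_B − V_A = -8.49×10⁴ V.
W_ext = qΔV = (2.50×10⁻⁶ C)(-8.49×10⁴ V) = -0.212 J.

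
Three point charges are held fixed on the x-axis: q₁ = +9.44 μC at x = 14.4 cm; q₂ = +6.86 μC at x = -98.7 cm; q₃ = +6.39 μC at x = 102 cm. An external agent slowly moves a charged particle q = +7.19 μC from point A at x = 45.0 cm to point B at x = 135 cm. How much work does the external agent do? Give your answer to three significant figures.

For quasistatic motion the external work equals the change in potential energy: W_ext = qΔV = q(V_B − V_A).
At A: distances to the source charges are 0.306 m, 1.44 m, 0.570 m; V_A = Σ kqᵢ/rᵢ = 4.21×10⁵ V.
At B: distances to the source charges are 1.21 m, 2.34 m, 0.330 m; V_B = Σ kqᵢ/rᵢ = 2.71×10⁵ V.
ΔV = V_B − V_A = -1.50×10⁵ V.
W_ext = qΔV = (7.19×10⁻⁶ C)(-1.50×10⁵ V) = -1.08 J.

-1.08 J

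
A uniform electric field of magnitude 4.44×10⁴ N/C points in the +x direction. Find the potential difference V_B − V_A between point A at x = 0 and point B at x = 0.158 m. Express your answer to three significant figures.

In a uniform field, potential decreases in the direction of E: V_B − V_A = −E·Δx.
V_B − V_A = −(4.44×10⁴ V/m)(0.158 m) = -7020 V.

-7020 V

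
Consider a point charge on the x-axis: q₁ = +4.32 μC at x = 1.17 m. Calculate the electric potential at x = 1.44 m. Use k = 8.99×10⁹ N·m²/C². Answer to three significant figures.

The total potential is the scalar sum of each charge's contribution, V = Σ kqᵢ/rᵢ.
V = k[(4.32×10⁻⁶)/(0.270)] = 1.44×10⁵ V.

1.44×10⁵ V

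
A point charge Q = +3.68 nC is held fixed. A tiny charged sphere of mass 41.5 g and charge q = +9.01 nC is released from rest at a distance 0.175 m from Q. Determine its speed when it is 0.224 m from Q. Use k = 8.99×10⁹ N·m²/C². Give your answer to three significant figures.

Only the electrostatic force acts, so mechanical energy is conserved: ½mv² = U₁ − U₂ = kQq(1/r₁ − 1/r₂).
U₁ − U₂ = (8.99×10⁹ N·m²/C²)(3.68×10⁻⁹ C)(9.01×10⁻⁹ C)(1/0.175 − 1/0.224) = 3.73×10⁻⁷ J.
v = √(2·3.73×10⁻⁷/0.0415) = 4.24×10⁻³ m/s.

4.24×10⁻³ m/s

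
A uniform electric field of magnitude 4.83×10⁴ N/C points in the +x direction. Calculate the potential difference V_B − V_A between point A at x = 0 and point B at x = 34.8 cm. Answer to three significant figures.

In a uniform field, potential decreases in the direction of E: V_B − V_A = −E·Δx.
V_B − V_A = −(4.83×10⁴ V/m)(0.348 m) = -1.68×10⁴ V.

-1.68×10⁴ V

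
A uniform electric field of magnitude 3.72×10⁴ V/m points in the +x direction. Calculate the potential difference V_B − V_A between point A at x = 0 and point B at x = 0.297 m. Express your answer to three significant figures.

-1.10×10⁴ V

In a uniform field, potential decreases in the direction of E: V_B − V_A = −E·Δx.
V_B − V_A = −(3.72×10⁴ V/m)(0.297 m) = -1.10×10⁴ V.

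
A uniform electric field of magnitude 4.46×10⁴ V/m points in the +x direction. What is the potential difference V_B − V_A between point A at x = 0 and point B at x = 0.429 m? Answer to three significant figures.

-1.91×10⁴ V

In a uniform field, potential decreases in the direction of E: V_B − V_A = −E·Δx.
V_B − V_A = −(4.46×10⁴ V/m)(0.429 m) = -1.91×10⁴ V.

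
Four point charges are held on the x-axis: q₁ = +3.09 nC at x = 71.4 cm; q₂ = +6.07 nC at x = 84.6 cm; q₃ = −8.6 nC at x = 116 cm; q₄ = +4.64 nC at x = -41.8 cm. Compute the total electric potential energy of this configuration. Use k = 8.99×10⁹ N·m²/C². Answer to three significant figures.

The work to assemble the configuration equals its total potential energy, U = Σ kqᵢqⱼ/rᵢⱼ over all pairs.
Pair separations: r₁₂ = 0.132 m, r₁₃ = 0.446 m, r₁₄ = 1.13 m, r₂₃ = 0.314 m, r₂₄ = 1.26 m, r₃₄ = 1.58 m.
Summing all 6 pair terms gives U = -6.66×10⁻⁷ J.

-6.66×10⁻⁷ J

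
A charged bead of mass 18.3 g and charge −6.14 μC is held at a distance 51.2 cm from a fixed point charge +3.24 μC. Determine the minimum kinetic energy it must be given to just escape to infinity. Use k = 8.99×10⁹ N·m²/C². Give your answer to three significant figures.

0.349 J

To just escape, total mechanical energy must reach zero at infinity: ½mv²_min + U = 0, so ½mv²_min = −U = |kQq|/r.
|U| = |kQq|/r = (8.99×10⁹ N·m²/C²)(3.24×10⁻⁶)(6.14×10⁻⁶)/(0.512) = 0.349 J.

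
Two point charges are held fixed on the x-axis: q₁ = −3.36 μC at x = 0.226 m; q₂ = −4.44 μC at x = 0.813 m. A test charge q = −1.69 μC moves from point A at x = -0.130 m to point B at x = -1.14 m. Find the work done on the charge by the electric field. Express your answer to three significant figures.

0.143 J

The work done by the electric force is W_field = −ΔU = −q(V_B − V_A) = q(V_A − V_B).
At A: distances to the source charges are 0.356 m, 0.943 m; V_A = Σ kqᵢ/rᵢ = -1.27×10⁵ V.
At B: distances to the source charges are 1.37 m, 1.95 m; V_B = Σ kqᵢ/rᵢ = -4.26×10⁴ V.
ΔV = V_B − V_A = 8.46×10⁴ V.
W_field = −qΔV = −(-1.69×10⁻⁶ C)(8.46×10⁴ V) = 0.143 J.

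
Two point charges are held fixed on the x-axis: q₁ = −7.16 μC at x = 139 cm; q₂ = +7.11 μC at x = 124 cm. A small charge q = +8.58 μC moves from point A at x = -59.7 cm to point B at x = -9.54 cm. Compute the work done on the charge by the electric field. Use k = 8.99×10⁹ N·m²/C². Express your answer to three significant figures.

-0.0183 J

The work done by the electric force is W_field = −ΔU = −q(V_B − V_A) = q(V_A − V_B).
At A: distances to the source charges are 1.99 m, 1.84 m; V_A = Σ kqᵢ/rᵢ = 2400 V.
At B: distances to the source charges are 1.49 m, 1.34 m; V_B = Σ kqᵢ/rᵢ = 4530 V.
ΔV = V_B − V_A = 2130 V.
W_field = −qΔV = −(8.58×10⁻⁶ C)(2130 V) = -0.0183 J.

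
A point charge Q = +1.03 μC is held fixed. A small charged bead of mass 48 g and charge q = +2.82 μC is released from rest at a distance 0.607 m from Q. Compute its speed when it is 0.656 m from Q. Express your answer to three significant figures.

Only the electrostatic force acts, so mechanical energy is conserved: ½mv² = U₁ − U₂ = kQq(1/r₁ − 1/r₂).
U₁ − U₂ = (8.99×10⁹ N·m²/C²)(1.03×10⁻⁶ C)(2.82×10⁻⁶ C)(1/0.607 − 1/0.656) = 3.21×10⁻³ J.
v = √(2·3.21×10⁻³/0.0480) = 0.366 m/s.

0.366 m/s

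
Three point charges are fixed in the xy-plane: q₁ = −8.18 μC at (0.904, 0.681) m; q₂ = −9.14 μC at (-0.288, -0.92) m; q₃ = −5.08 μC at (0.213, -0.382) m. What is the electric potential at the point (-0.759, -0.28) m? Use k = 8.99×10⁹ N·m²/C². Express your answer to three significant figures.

-1.88×10⁵ V

Electric potential is a scalar, so the contributions from each charge add algebraically: V = Σ kqᵢ/rᵢ.
Distances from the field point to each charge: r₁ = 1.92 m, r₂ = 0.795 m, r₃ = 0.977 m.
V = k[(-8.18×10⁻⁶)/(1.92) + (-9.14×10⁻⁶)/(0.795) + (-5.08×10⁻⁶)/(0.977)] = -1.88×10⁵ V.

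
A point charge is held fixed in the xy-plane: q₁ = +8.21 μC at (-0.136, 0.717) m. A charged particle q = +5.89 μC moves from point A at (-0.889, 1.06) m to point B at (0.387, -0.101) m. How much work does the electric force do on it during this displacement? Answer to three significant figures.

0.0776 J

The work done by the electric force is W_field = −ΔU = −q(V_B − V_A) = q(V_A − V_B).
At A: distance to the source charge is 0.827 m; V_A = kq₁/r = 8.92×10⁴ V.
At B: distance to the source charge is 0.971 m; V_B = kq₁/r = 7.60×10⁴ V.
ΔV = V_B − V_A = -1.32×10⁴ V.
W_field = −qΔV = −(5.89×10⁻⁶ C)(-1.32×10⁴ V) = 0.0776 J.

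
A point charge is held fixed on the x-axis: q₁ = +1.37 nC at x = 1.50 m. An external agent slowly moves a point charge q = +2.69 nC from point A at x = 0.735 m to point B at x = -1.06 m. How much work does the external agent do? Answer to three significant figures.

For quasistatic motion the external work equals the change in potential energy: W_ext = qΔV = q(V_B − V_A).
At A: distance to the source charge is 0.765 m; V_A = kq₁/r = 16.1 V.
At B: distance to the source charge is 2.56 m; V_B = kq₁/r = 4.81 V.
ΔV = V_B − V_A = -11.3 V.
W_ext = qΔV = (2.69×10⁻⁹ C)(-11.3 V) = -3.04×10⁻⁸ J.

-3.04×10⁻⁸ J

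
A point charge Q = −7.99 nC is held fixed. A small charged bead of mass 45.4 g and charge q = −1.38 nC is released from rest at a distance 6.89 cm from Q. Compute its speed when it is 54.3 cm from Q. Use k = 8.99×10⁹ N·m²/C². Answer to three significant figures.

Only the electrostatic force acts, so mechanical energy is conserved: ½mv² = U₁ − U₂ = kQq(1/r₁ − 1/r₂).
U₁ − U₂ = (8.99×10⁹ N·m²/C²)(-7.99×10⁻⁹ C)(-1.38×10⁻⁹ C)(1/0.0689 − 1/0.543) = 1.26×10⁻⁶ J.
v = √(2·1.26×10⁻⁶/0.0454) = 7.44×10⁻³ m/s.

7.44×10⁻³ m/s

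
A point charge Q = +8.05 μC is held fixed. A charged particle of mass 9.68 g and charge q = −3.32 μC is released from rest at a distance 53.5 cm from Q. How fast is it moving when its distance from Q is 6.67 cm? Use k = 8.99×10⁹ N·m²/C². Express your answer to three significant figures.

Only the electrostatic force acts, so mechanical energy is conserved: ½mv² = U₁ − U₂ = kQq(1/r₁ − 1/r₂).
U₁ − U₂ = (8.99×10⁹ N·m²/C²)(8.05×10⁻⁶ C)(-3.32×10⁻⁶ C)(1/0.535 − 1/0.0667) = 3.15 J.
v = √(2·3.15/9.68×10⁻³) = 25.5 m/s.

25.5 m/s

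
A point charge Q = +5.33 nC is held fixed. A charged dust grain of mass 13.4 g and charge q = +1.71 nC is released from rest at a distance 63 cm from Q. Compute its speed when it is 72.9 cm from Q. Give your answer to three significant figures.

1.62×10⁻³ m/s

Only the electrostatic force acts, so mechanical energy is conserved: ½mv² = U₁ − U₂ = kQq(1/r₁ − 1/r₂).
U₁ − U₂ = (8.99×10⁹ N·m²/C²)(5.33×10⁻⁹ C)(1.71×10⁻⁹ C)(1/0.630 − 1/0.729) = 1.77×10⁻⁸ J.
v = √(2·1.77×10⁻⁸/0.0134) = 1.62×10⁻³ m/s.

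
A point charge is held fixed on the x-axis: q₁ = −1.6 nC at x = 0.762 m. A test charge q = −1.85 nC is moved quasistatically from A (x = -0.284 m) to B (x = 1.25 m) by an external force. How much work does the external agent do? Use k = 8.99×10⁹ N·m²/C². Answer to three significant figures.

2.91×10⁻⁸ J

For quasistatic motion the external work equals the change in potential energy: W_ext = qΔV = q(V_B − V_A).
At A: distance to the source charge is 1.05 m; V_A = kq₁/r = -13.8 V.
At B: distance to the source charge is 0.488 m; V_B = kq₁/r = -29.5 V.
ΔV = V_B − V_A = -15.7 V.
W_ext = qΔV = (-1.85×10⁻⁹ C)(-15.7 V) = 2.91×10⁻⁸ J.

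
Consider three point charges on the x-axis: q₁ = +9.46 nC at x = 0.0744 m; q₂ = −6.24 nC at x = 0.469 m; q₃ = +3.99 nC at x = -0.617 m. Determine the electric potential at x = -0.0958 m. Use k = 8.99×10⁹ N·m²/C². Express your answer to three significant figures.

Electric potential is a scalar, so the contributions from each charge add algebraically: V = Σ kqᵢ/rᵢ.
Distances from the field point to each charge: r₁ = 0.170 m, r₂ = 0.565 m, r₃ = 0.521 m.
V = k[(9.46×10⁻⁹)/(0.170) + (-6.24×10⁻⁹)/(0.565) + (3.99×10⁻⁹)/(0.521)] = 469 V.

469 V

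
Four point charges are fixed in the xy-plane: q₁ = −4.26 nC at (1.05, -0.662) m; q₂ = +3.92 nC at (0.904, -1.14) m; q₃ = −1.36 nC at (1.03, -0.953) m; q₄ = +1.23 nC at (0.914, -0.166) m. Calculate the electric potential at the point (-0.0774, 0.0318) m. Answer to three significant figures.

-3.19 V

Electric potential is a scalar, so the contributions from each charge add algebraically: V = Σ kqᵢ/rᵢ.
Distances from the field point to each charge: r₁ = 1.32 m, r₂ = 1.53 m, r₃ = 1.48 m, r₄ = 1.01 m.
V = k[(-4.26×10⁻⁹)/(1.32) + (3.92×10⁻⁹)/(1.53) + (-1.36×10⁻⁹)/(1.48) + (1.23×10⁻⁹)/(1.01)] = -3.19 V.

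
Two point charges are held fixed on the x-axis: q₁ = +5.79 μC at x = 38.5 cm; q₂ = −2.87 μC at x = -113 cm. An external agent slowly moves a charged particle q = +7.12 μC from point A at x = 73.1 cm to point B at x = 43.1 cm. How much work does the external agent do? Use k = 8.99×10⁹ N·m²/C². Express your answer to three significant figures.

For quasistatic motion the external work equals the change in potential energy: W_ext = qΔV = q(V_B − V_A).
At A: distances to the source charges are 0.346 m, 1.86 m; V_A = Σ kqᵢ/rᵢ = 1.37×10⁵ V.
At B: distances to the source charges are 0.0460 m, 1.56 m; V_B = Σ kqᵢ/rᵢ = 1.12×10⁶ V.
ΔV = V_B − V_A = 9.78×10⁵ V.
W_ext = qΔV = (7.12×10⁻⁶ C)(9.78×10⁵ V) = 6.97 J.

6.97 J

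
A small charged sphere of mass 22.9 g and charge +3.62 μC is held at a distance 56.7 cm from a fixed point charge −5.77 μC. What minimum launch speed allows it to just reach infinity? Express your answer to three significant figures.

5.38 m/s

To just escape, total mechanical energy must reach zero at infinity: ½mv²_min + U = 0, so ½mv²_min = −U = |kQq|/r.
|U| = |kQq|/r = (8.99×10⁹ N·m²/C²)(5.77×10⁻⁶)(3.62×10⁻⁶)/(0.567) = 0.331 J.
v_min = √(2|U|/m) = √(2·0.331/0.0229) = 5.38 m/s.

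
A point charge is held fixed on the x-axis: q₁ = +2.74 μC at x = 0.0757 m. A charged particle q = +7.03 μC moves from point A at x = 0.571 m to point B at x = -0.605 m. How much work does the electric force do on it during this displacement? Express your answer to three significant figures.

0.0952 J

The work done by the electric force is W_field = −ΔU = −q(V_B − V_A) = q(V_A − V_B).
At A: distance to the source charge is 0.495 m; V_A = kq₁/r = 4.97×10⁴ V.
At B: distance to the source charge is 0.681 m; V_B = kq₁/r = 3.62×10⁴ V.
ΔV = V_B − V_A = -1.35×10⁴ V.
W_field = −qΔV = −(7.03×10⁻⁶ C)(-1.35×10⁴ V) = 0.0952 J.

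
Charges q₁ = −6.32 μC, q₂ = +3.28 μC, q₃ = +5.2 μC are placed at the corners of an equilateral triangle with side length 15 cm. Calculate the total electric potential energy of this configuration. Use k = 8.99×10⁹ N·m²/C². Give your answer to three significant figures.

-2.19 J

The assembly work is the sum of pairwise potential energies, U = Σ_{i<j} kqᵢqⱼ/rᵢⱼ.
All three pair separations equal the side length, 0.150 m.
U = (-1.24) + (-1.97) + (1.02) = -2.19 J.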